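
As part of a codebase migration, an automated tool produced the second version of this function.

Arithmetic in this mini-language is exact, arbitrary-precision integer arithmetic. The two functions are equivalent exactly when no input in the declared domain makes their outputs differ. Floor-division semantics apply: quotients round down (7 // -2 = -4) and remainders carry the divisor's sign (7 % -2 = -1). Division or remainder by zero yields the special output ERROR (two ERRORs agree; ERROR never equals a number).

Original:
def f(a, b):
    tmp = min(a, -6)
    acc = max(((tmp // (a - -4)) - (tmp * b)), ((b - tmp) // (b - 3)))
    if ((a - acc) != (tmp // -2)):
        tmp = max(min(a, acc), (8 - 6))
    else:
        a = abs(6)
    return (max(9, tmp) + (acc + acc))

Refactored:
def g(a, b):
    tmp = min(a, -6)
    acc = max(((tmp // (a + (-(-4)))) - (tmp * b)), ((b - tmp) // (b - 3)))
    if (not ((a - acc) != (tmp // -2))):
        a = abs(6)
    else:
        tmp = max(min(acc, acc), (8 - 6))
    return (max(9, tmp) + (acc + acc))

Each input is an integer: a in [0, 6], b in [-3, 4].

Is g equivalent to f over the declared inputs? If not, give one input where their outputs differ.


Input a=0, b=2: 29 from f versus 30 from g.
verdict: not equivalent; witness: a=0, b=2


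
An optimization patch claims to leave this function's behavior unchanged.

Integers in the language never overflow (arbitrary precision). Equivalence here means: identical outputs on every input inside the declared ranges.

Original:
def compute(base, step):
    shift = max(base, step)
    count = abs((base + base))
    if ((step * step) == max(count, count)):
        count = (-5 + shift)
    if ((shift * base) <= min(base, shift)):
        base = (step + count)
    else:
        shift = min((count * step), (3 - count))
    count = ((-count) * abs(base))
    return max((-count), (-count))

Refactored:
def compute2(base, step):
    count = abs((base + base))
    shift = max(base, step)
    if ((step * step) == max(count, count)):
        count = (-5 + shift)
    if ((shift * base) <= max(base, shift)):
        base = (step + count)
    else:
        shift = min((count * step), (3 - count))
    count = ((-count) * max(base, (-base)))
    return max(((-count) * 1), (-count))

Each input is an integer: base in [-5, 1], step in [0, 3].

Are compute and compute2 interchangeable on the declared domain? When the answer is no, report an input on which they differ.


Take base=-5, step=0.
compute: shift becomes 0; next count becomes 10; next ((step * step) == max(count, count)) evaluates to false; next ((shift * base) <= min(base, shift)) evaluates to false; next shift becomes -7; next count becomes -50; next final value 50
compute2: count becomes 10; next shift becomes 0; next ((step * step) == max(count, count)) evaluates to false; next ((shift * base) <= max(base, shift)) evaluates to true; next base becomes 10; next count becomes -100; next final value 100
50 vs 100 — the two versions disagree here.
verdict: not equivalent; witness: base=-5, step=0


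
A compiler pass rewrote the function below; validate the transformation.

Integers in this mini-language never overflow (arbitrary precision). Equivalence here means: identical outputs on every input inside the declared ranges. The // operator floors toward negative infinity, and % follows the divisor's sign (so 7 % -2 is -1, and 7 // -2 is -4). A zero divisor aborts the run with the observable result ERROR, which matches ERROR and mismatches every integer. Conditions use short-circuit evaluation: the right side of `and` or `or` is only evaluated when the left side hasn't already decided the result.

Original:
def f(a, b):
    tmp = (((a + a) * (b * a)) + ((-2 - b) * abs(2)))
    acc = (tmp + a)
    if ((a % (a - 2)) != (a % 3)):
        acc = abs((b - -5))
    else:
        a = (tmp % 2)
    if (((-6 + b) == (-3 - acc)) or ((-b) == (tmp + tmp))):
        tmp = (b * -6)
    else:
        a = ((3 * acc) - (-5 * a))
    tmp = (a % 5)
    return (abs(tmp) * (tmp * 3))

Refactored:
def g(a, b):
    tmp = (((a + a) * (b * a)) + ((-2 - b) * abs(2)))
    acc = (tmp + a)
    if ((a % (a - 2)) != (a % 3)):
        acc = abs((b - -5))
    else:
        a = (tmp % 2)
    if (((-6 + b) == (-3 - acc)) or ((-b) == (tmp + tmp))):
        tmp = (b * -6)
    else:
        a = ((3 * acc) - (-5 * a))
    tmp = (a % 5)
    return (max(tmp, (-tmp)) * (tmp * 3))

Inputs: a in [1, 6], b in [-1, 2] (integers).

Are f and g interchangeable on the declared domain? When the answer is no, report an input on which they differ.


Changes here: min/max/abs usage differs; the full 24-point sweep finds no disagreement.
verdict: equivalent


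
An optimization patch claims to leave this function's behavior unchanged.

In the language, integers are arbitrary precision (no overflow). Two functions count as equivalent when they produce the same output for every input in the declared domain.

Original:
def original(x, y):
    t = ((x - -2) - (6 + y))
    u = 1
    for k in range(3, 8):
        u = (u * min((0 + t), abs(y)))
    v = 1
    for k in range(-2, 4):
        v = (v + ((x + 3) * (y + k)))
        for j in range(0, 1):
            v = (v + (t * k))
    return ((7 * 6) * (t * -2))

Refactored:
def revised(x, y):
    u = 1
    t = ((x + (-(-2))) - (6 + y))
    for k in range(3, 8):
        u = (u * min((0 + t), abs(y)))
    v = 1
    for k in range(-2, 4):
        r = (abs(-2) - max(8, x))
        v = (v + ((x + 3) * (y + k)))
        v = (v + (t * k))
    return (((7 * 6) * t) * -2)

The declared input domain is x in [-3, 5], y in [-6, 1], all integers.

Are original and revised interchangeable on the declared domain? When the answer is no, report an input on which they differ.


Comparing the listings, the differences include: loop structure differs, local variable names differ, constant usage differs, arithmetic usage differs, min/max/abs usage differs.
Spot check at x=4, y=-2 — original: t=2, then u=1, then (k=3), then u=2, then (k=4), then u=4, then (k=5), then u=8, then (k=6), then u=16, then (k=7), then u=32, then v=1, then (k=-2), then v=-27, then (j=0), then v=-31, then (k=-1), then v=-52, then (j=0), then v=-54, then (k=0), then v=-68, then (j=0), then v=-68, then (k=1), then v=-75, then (j=0), then v=-73, then (k=2), then v=-73, then (j=0), then v=-69, then (k=3), then v=-62, then (j=0), then v=-56, then returns -168. revised: u=1, then t=2, then (k=3), then u=2, then (k=4), then u=4, then (k=5), then u=8, then (k=6), then u=16, then (k=7), then u=32, then v=1, then (k=-2), then r=-6, then v=-27, then v=-31, then (k=-1), then r=-6, then v=-52, then v=-54, then (k=0), then r=-6, then v=-68, then v=-68, then (k=1), then r=-6, then v=-75, then v=-73, then (k=2), then r=-6, then v=-73, then v=-69, then (k=3), then r=-6, then v=-62, then v=-56, then returns -168. Both give -168.
Sweeping the whole domain (72 inputs) finds no disagreement.
verdict: equivalent


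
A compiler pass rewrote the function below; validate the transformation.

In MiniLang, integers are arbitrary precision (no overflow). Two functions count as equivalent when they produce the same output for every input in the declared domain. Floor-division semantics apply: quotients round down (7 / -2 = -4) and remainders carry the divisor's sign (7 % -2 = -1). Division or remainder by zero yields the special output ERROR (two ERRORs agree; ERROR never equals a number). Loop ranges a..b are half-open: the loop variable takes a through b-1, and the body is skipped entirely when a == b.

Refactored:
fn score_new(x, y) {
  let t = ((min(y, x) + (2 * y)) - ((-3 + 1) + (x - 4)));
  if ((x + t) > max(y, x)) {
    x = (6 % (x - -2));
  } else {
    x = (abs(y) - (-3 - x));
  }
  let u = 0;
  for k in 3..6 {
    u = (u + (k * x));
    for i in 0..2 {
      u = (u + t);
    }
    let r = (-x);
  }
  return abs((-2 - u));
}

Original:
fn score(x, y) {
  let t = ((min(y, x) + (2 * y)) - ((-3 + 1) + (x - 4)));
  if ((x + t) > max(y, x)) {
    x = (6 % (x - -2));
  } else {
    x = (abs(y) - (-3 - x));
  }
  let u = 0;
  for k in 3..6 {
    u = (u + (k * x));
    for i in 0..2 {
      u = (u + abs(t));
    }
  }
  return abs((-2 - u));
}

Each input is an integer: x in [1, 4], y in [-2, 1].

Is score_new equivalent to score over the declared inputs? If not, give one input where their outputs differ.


Not equivalent: x=1, y=-2 separates them (80 vs 68).
score: t := -1 | ((x + t) > max(y, x)): false | x := 6 | u := 0 | iter k=3: | u := 18 | iter i=0: | u := 19 | iter i=1: | u := 20 | iter k=4: | u := 44 | iter i=0: | u := 45 | iter i=1: | u := 46 | iter k=5: | u := 76 | iter i=0: | u := 77 | iter i=1: | u := 78 | result 80
score_new: t := -1 | ((x + t) > max(y, x)): false | x := 6 | u := 0 | iter k=3: | u := 18 | iter i=0: | u := 17 | iter i=1: | u := 16 | r := -6 | iter k=4: | u := 40 | iter i=0: | u := 39 | iter i=1: | u := 38 | r := -6 | iter k=5: | u := 68 | iter i=0: | u := 67 | iter i=1: | u := 66 | r := -6 | result 68
verdict: not equivalent; witness: x=1, y=-2


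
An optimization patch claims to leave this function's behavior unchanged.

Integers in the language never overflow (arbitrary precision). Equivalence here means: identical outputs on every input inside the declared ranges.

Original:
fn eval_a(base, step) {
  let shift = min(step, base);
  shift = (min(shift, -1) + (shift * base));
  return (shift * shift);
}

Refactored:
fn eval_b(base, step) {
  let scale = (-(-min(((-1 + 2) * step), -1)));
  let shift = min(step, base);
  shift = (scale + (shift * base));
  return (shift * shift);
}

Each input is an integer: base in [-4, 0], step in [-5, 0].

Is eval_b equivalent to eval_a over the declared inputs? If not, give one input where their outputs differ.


Try base=-4, step=-3.
eval_a: shift = -4; shift = 12; return 144
eval_b: scale = -3; shift = -4; shift = 13; return 169
144 and 169 differ, so these are not the same function on this domain.
verdict: not equivalent; witness: base=-4, step=-3


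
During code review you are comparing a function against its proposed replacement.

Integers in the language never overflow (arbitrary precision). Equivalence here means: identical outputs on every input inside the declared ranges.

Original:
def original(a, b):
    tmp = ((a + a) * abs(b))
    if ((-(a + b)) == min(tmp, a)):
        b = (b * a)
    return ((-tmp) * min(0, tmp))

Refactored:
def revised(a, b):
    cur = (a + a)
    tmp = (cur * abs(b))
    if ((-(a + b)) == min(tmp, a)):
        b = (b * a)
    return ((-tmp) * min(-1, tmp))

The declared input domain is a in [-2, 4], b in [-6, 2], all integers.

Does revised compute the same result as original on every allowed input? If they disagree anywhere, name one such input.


There is a counterexample at a=1, b=-6: 0 on one side, 12 on the other.
original: tmp = 12; ((-(a + b)) == min(tmp, a)) -> false; return 0
revised: cur = 2; tmp = 12; ((-(a + b)) == min(tmp, a)) -> false; return 12
verdict: not equivalent; witness: a=1, b=-6


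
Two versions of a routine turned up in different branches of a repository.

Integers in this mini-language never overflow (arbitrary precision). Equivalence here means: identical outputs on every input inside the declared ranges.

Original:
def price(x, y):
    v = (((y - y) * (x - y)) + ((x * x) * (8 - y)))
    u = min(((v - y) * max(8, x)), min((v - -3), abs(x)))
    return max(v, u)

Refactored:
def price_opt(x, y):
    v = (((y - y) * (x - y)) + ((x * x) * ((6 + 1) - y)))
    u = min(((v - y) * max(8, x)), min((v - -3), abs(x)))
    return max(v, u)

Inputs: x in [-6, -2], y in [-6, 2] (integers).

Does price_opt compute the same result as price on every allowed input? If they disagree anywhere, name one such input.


There is a counterexample at x=-6, y=-6: 504 on one side, 468 on the other.
price: v = 504; u = 6; return 504
price_opt: v = 468; u = 6; return 468
verdict: not equivalent; witness: x=-6, y=-6


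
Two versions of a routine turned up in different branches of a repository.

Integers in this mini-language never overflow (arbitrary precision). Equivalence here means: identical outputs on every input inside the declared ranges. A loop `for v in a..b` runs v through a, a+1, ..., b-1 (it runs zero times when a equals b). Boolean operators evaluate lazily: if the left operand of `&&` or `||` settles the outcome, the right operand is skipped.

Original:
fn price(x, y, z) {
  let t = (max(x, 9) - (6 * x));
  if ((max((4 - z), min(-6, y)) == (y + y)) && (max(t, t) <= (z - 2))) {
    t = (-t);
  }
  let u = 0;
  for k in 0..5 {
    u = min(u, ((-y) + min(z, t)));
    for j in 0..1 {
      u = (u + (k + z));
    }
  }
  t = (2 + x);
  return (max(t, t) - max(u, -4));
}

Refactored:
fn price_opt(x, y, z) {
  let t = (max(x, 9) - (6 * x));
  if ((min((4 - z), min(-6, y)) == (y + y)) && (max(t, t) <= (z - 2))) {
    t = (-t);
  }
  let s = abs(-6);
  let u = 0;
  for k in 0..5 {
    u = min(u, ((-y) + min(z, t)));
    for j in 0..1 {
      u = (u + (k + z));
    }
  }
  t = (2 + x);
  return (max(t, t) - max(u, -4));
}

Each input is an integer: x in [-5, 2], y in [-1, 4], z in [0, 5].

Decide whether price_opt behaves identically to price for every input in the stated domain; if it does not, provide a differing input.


There is a counterexample at x=2, y=0, z=4: -7 on one side, -1 on the other.
price: t := -3 | ((max((4 - z), min(-6, y)) == (y + y)) && (max(t, t) <= (z - 2))): true | t := 3 | u := 0 | iter k=0: | u := 0 | iter j=0: | u := 4 | iter k=1: | u := 3 | iter j=0: | u := 8 | iter k=2: | u := 3 | iter j=0: | u := 9 | iter k=3: | u := 3 | iter j=0: | u := 10 | iter k=4: | u := 3 | iter j=0: | u := 11 | t := 4 | result -7
price_opt: t := -3 | ((min((4 - z), min(-6, y)) == (y + y)) && (max(t, t) <= (z - 2))): false | s := 6 | u := 0 | iter k=0: | u := -3 | iter j=0: | u := 1 | iter k=1: | u := -3 | iter j=0: | u := 2 | iter k=2: | u := -3 | iter j=0: | u := 3 | iter k=3: | u := -3 | iter j=0: | u := 4 | iter k=4: | u := -3 | iter j=0: | u := 5 | t := 4 | result -1
verdict: not equivalent; witness: x=2, y=0, z=4


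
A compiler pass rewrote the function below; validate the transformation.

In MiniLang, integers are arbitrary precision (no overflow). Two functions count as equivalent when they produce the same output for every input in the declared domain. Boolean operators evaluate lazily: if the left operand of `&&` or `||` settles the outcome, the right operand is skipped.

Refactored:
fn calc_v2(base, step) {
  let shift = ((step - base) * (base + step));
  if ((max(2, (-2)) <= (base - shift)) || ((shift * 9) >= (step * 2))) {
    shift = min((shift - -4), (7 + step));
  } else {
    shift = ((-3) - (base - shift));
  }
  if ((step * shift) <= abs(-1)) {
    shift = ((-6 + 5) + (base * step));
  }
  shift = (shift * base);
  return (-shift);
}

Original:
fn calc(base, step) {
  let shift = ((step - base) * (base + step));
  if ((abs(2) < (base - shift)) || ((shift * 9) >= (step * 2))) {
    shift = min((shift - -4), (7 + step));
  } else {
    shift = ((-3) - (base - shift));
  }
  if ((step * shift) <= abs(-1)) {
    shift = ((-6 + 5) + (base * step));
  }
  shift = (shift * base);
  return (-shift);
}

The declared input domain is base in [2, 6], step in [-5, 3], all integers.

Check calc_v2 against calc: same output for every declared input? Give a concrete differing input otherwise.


There is a counterexample at base=2, step=2: -6 on one side, -8 on the other.
calc: shift = 0; ((abs(2) < (base - shift)) || ((shift * 9) >= (step * 2))) -> false; shift = -5; ((step * shift) <= abs(-1)) -> true; shift = 3; shift = 6; return -6
calc_v2: shift = 0; ((max(2, (-2)) <= (base - shift)) || ((shift * 9) >= (step * 2))) -> true; shift = 4; ((step * shift) <= abs(-1)) -> false; shift = 8; return -8
verdict: not equivalent; witness: base=2, step=2


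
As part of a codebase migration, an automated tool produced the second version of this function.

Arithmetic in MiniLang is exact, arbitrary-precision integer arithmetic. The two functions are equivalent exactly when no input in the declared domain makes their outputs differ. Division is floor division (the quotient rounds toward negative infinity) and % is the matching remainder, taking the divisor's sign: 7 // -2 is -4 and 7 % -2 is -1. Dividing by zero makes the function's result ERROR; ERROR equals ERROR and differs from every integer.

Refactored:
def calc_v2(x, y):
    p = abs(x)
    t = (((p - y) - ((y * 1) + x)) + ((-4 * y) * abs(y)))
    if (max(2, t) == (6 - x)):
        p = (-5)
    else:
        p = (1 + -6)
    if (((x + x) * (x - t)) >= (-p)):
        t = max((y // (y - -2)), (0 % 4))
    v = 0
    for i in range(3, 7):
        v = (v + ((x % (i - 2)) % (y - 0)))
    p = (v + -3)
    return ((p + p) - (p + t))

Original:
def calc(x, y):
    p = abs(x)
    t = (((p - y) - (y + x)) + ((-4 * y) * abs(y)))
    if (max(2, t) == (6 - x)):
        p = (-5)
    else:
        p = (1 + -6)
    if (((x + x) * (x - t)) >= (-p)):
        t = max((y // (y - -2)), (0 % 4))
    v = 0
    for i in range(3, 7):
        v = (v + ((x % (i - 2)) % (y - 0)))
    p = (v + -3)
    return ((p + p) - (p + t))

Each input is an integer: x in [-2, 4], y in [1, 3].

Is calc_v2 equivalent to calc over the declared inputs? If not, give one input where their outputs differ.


Behavior is preserved: although arithmetic usage differs, constant usage differs, the outputs never diverge.
One worked example (x=-1, y=1) — calc: p becomes 1; next t becomes -4; next (max(2, t) == (6 - x)) evaluates to false; next p becomes -5; next (((x + x) * (x - t)) >= (-p)) evaluates to false; next v becomes 0; next at i=3:; next v becomes 0; next at i=4:; next v becomes 0; next at i=5:; next v becomes 0; next at i=6:; next v becomes 0; next p becomes -3; next final value 1; calc_v2: p becomes 1; next t becomes -4; next (max(2, t) == (6 - x)) evaluates to false; next p becomes -5; next (((x + x) * (x - t)) >= (-p)) evaluates to false; next v becomes 0; next at i=3:; next v becomes 0; next at i=4:; next v becomes 0; next at i=5:; next v becomes 0; next at i=6:; next v becomes 0; next p becomes -3; next final value 1; agreement on 1.
Every one of the 21 inputs gives matching results.
verdict: equivalent


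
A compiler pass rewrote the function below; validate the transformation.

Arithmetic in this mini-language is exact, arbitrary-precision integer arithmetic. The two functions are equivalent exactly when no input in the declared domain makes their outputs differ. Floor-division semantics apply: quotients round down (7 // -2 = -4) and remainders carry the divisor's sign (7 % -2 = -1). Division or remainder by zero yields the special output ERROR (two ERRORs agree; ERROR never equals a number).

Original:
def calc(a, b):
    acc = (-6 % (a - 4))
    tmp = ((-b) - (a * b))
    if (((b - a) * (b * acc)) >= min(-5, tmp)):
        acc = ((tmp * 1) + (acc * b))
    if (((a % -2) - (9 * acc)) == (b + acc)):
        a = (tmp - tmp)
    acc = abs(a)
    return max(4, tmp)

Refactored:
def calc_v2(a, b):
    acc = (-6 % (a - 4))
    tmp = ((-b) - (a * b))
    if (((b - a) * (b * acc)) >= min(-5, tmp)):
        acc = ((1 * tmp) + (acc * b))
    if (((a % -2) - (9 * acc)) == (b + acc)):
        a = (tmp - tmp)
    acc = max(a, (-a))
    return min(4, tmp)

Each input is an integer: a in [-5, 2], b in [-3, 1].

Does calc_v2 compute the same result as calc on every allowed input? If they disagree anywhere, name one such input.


These are not equivalent — on a=-5, b=-3 the outputs split (4 vs -12).
calc: acc becomes -6; next tmp becomes -12; next (((b - a) * (b * acc)) >= min(-5, tmp)) evaluates to true; next acc becomes 6; next (((a % -2) - (9 * acc)) == (b + acc)) evaluates to false; next acc becomes 5; next final value 4
calc_v2: acc becomes -6; next tmp becomes -12; next (((b - a) * (b * acc)) >= min(-5, tmp)) evaluates to true; next acc becomes 6; next (((a % -2) - (9 * acc)) == (b + acc)) evaluates to false; next acc becomes 5; next final value -12
verdict: not equivalent; witness: a=-5, b=-3


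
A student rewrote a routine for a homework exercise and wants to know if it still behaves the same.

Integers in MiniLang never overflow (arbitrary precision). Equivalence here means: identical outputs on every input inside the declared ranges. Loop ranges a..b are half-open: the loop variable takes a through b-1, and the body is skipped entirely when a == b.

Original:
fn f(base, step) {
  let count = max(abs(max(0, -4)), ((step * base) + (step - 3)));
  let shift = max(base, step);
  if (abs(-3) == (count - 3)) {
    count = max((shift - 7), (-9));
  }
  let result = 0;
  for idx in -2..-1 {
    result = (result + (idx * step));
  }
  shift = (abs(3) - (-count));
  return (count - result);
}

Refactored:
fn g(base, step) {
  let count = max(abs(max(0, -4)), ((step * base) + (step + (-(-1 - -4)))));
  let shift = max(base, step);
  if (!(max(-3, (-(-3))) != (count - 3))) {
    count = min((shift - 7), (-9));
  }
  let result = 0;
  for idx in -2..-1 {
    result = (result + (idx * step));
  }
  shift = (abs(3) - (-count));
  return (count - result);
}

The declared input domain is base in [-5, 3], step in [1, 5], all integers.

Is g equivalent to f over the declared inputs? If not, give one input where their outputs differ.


On input base=2, step=3, f returns 2 while g returns -3.
verdict: not equivalent; witness: base=2, step=3


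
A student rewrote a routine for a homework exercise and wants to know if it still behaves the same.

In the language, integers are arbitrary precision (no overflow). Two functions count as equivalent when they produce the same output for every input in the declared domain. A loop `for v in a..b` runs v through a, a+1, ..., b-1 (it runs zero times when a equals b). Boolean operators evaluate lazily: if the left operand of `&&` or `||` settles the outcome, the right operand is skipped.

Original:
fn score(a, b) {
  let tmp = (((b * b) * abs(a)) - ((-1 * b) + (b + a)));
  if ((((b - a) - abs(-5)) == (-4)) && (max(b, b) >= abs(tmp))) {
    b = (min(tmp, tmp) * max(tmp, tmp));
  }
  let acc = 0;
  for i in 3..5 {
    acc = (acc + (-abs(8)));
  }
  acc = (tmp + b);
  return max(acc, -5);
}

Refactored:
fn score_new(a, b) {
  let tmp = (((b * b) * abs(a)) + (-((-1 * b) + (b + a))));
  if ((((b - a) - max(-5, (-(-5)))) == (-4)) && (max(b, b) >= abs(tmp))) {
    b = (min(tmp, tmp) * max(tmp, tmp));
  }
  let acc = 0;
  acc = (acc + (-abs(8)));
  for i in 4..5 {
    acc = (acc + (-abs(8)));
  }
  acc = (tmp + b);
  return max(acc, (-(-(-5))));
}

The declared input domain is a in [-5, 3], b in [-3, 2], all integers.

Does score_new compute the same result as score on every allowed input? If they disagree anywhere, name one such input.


Behavior is preserved: although min/max/abs usage differs; statement counts differ; loop structure differs; constant usage differs; arithmetic usage differs, the outputs never diverge.
Spot check at a=2, b=-1 — score: tmp := 0 | ((((b - a) - abs(-5)) == (-4)) && (max(b, b) >= abs(tmp))): false | acc := 0 | iter i=3: | acc := -8 | iter i=4: | acc := -16 | acc := -1 | result -1. score_new: tmp := 0 | ((((b - a) - max(-5, (-(-5)))) == (-4)) && (max(b, b) >= abs(tmp))): false | acc := 0 | acc := -8 | iter i=4: | acc := -16 | acc := -1 | result -1. Both give -1.
Across all 54 domain points the two functions coincide.
verdict: equivalent


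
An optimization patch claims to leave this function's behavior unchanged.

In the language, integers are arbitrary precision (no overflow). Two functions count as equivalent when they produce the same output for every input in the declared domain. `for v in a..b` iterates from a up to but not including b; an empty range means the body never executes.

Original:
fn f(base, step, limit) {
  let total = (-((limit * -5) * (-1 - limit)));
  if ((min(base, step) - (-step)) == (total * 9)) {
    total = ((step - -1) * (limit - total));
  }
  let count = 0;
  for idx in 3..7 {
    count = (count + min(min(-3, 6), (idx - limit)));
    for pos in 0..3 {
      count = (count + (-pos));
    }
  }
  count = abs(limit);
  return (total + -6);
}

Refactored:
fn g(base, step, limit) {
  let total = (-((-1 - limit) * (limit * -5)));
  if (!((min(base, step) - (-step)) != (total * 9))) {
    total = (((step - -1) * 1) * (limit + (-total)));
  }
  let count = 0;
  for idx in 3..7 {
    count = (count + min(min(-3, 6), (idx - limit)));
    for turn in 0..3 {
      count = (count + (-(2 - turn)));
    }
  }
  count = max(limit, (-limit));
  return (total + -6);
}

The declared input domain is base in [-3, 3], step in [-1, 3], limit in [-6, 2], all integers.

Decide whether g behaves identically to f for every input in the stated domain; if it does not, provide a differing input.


This is a faithful refactor — comparison usage differs, arithmetic usage differs, local variable names differ, min/max/abs usage differs, constant usage differs, boolean connective usage differs, but the computed results match everywhere.
Spot check at base=2, step=2, limit=2 — f: total := -30 | ((min(base, step) - (-step)) == (total * 9)): false | count := 0 | iter idx=3: | count := -3 | iter pos=0: | count := -3 | iter pos=1: | count := -4 | iter pos=2: | count := -6 | iter idx=4: | count := -9 | iter pos=0: | count := -9 | iter pos=1: | count := -10 | iter pos=2: | count := -12 | iter idx=5: | count := -15 | iter pos=0: | count := -15 | iter pos=1: | count := -16 | iter pos=2: | count := -18 | iter idx=6: | count := -21 | iter pos=0: | count := -21 | iter pos=1: | count := -22 | iter pos=2: | count := -24 | count := 2 | result -36. g: total := -30 | (!((min(base, step) - (-step)) != (total * 9))): false | count := 0 | iter idx=3: | count := -3 | iter turn=0: | count := -5 | iter turn=1: | count := -6 | iter turn=2: | count := -6 | iter idx=4: | count := -9 | iter turn=0: | count := -11 | iter turn=1: | count := -12 | iter turn=2: | count := -12 | iter idx=5: | count := -15 | iter turn=0: | count := -17 | iter turn=1: | count := -18 | iter turn=2: | count := -18 | iter idx=6: | count := -21 | iter turn=0: | count := -23 | iter turn=1: | count := -24 | iter turn=2: | count := -24 | count := 2 | result -36. Both give -36.
Every one of the 315 inputs gives matching results.
verdict: equivalent


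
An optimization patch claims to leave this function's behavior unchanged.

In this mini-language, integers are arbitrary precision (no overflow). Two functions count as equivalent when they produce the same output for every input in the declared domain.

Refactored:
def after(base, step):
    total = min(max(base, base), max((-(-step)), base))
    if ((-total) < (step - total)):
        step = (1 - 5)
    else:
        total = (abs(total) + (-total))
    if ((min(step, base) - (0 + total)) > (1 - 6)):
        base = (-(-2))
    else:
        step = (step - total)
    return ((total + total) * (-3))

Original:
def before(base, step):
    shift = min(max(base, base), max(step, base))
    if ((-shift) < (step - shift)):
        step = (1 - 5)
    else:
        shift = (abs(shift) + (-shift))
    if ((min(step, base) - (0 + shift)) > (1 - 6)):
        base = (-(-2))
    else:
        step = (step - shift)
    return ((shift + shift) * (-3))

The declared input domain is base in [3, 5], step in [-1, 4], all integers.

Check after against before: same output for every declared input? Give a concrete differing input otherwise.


Equivalent — the differences include local variable names differ, yet no declared input distinguishes the two.
As a probe, take base=3, step=-1: before runs shift = 3; ((-shift) < (step - shift)) -> false; shift = 0; ((min(step, base) - (0 + shift)) > (1 - 6)) -> true; base = 2; return 0; after runs total = 3; ((-total) < (step - total)) -> false; total = 0; ((min(step, base) - (0 + total)) > (1 - 6)) -> true; base = 2; return 0; both end at 0.
Sweeping the whole domain (18 inputs) finds no disagreement.
verdict: equivalent


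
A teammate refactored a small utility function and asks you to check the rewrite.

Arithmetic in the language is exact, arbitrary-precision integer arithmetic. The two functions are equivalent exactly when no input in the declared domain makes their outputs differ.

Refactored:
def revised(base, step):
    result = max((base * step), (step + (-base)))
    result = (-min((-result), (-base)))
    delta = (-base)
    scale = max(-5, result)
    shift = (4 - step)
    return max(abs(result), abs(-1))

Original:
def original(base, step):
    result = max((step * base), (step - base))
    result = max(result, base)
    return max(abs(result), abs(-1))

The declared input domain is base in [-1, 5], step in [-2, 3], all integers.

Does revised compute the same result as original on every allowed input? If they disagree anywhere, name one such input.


Side by side, the visible changes include: arithmetic usage differs; also constant usage differs; also local variable names differ; also statement counts differ; also min/max/abs usage differs.
Spot check at base=5, step=-1 — original: result=-5, then result=5, then returns 5. revised: result=-5, then result=5, then delta=-5, then scale=5, then shift=5, then returns 5. Both give 5.
Sweeping the whole domain (42 inputs) finds no disagreement.
verdict: equivalent


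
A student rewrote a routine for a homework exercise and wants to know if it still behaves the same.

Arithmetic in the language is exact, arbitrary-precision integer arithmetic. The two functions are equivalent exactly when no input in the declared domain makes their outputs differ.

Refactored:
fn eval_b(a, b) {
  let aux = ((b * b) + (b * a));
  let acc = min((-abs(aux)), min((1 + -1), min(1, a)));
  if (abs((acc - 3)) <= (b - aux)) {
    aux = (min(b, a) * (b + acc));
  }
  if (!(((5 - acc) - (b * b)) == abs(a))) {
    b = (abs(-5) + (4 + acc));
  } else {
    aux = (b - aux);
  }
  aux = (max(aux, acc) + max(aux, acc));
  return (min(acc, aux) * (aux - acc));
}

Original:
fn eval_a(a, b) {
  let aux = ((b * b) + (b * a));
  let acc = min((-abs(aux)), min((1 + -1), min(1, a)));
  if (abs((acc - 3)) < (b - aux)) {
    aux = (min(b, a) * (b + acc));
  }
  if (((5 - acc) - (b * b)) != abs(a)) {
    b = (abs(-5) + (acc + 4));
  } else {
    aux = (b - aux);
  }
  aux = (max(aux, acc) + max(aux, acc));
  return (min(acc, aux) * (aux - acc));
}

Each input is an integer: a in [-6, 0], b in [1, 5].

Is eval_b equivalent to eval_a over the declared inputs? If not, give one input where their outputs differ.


Input a=-6, b=3: 162 from eval_a versus -729 from eval_b.
verdict: not equivalent; witness: a=-6, b=3


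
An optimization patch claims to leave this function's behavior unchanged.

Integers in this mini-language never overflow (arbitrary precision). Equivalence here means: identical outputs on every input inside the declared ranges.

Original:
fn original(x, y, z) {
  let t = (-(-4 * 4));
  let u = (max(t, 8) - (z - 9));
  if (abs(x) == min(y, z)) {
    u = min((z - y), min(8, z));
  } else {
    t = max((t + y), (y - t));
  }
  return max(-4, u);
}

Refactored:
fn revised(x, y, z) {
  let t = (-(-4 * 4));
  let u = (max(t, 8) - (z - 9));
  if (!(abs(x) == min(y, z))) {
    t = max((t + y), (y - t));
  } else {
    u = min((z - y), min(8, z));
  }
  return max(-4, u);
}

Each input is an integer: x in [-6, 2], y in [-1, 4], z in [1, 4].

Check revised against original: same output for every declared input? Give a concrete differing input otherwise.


Comparing the listings, the differences include: boolean connective usage differs.
As a probe, take x=-5, y=0, z=4: original runs t = 16; u = 21; (abs(x) == min(y, z)) -> false; t = 16; return 21; revised runs t = 16; u = 21; (!(abs(x) == min(y, z))) -> true; t = 16; return 21; both end at 21.
Every one of the 216 inputs gives matching results.
verdict: equivalent


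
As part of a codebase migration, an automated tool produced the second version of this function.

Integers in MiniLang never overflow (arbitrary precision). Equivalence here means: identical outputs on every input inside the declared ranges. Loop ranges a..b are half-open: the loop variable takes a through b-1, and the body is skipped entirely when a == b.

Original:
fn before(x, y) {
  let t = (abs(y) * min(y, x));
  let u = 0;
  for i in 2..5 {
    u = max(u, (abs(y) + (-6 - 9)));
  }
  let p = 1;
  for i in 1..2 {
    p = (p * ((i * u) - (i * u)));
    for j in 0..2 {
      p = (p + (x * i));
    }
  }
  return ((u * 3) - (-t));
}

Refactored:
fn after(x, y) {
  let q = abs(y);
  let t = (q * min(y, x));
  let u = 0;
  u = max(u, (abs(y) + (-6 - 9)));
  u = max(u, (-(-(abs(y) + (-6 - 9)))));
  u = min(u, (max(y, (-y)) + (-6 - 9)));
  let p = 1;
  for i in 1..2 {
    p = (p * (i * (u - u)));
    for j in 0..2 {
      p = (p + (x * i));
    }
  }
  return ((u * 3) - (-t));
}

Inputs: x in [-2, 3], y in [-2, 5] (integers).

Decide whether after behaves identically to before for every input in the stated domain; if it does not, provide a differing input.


x=-2, y=-2 yields -4 from before but -43 from after.
verdict: not equivalent; witness: x=-2, y=-2


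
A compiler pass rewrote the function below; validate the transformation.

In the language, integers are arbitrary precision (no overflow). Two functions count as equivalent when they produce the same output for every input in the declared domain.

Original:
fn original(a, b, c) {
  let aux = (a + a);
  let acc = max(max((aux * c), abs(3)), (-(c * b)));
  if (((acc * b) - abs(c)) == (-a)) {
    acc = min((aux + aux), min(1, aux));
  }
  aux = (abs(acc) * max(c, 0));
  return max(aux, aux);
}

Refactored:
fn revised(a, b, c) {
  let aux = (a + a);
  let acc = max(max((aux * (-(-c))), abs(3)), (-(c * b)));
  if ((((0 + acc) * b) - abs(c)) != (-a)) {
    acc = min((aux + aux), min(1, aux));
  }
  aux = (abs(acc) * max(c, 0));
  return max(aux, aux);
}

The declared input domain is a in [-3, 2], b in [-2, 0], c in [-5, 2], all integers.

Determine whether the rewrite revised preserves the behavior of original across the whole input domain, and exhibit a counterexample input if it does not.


These are not equivalent — on a=-3, b=-2, c=1 the outputs split (3 vs 12).
original: aux becomes -6; next acc becomes 3; next (((acc * b) - abs(c)) == (-a)) evaluates to false; next aux becomes 3; next final value 3
revised: aux becomes -6; next acc becomes 3; next ((((0 + acc) * b) - abs(c)) != (-a)) evaluates to true; next acc becomes -12; next aux becomes 12; next final value 12
verdict: not equivalent; witness: a=-3, b=-2, c=1


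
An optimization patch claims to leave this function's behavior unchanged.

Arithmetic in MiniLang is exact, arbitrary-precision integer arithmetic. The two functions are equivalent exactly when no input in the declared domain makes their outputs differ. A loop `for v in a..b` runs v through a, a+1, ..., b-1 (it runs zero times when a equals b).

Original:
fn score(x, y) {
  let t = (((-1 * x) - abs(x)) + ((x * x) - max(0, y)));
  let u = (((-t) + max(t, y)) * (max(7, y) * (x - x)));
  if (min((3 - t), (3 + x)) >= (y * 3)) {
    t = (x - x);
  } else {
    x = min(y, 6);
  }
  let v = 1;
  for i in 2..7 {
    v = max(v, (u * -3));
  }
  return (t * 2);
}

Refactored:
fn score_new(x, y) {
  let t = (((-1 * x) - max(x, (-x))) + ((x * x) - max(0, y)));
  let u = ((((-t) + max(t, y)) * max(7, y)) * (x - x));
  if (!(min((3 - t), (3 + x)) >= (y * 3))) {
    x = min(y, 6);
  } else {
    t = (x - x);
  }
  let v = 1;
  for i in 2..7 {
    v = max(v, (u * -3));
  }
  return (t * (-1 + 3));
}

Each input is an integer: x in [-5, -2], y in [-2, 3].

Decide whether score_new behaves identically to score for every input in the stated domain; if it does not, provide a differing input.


Although min/max/abs usage differs; and constant usage differs; and arithmetic usage differs; and boolean connective usage differs, 24/24 inputs agree.
verdict: equivalent


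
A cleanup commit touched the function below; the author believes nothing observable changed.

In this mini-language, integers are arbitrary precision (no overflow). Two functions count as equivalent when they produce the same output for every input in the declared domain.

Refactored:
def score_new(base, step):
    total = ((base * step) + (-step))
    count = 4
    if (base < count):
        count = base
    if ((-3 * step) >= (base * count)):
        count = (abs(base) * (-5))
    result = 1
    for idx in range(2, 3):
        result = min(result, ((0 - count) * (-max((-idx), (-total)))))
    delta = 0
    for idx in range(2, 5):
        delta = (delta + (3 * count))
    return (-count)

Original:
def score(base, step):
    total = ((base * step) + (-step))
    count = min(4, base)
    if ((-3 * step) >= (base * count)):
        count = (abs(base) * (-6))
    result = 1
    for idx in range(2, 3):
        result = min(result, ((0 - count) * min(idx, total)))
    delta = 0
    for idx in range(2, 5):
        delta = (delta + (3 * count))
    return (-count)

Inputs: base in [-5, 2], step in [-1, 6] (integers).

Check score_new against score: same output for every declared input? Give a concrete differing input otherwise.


There is a counterexample at base=-1, step=-1: 6 on one side, 5 on the other.
score: total=2, then count=-1, then ((-3 * step) >= (base * count)) is true, then count=-6, then result=1, then (idx=2), then result=1, then delta=0, then (idx=2), then delta=-18, then (idx=3), then delta=-36, then (idx=4), then delta=-54, then returns 6
score_new: total=2, then count=4, then (base < count) is true, then count=-1, then ((-3 * step) >= (base * count)) is true, then count=-5, then result=1, then (idx=2), then result=1, then delta=0, then (idx=2), then delta=-15, then (idx=3), then delta=-30, then (idx=4), then delta=-45, then returns 5
verdict: not equivalent; witness: base=-1, step=-1


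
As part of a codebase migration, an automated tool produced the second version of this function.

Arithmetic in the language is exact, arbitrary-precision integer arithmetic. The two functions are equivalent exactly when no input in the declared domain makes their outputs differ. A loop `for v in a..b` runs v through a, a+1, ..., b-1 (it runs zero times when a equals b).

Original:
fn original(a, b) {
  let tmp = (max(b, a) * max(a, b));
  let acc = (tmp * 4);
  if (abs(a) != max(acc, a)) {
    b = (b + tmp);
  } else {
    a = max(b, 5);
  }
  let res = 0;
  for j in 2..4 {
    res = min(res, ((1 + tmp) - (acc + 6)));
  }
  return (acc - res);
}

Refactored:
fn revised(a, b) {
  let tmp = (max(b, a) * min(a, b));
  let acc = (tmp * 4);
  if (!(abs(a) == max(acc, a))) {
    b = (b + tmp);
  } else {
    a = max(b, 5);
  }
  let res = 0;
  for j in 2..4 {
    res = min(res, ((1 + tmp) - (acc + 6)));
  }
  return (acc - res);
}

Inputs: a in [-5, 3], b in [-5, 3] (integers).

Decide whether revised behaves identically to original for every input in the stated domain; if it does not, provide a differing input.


There is a counterexample at a=-5, b=-4: 117 on one side, 145 on the other.
original: tmp=16, then acc=64, then (abs(a) != max(acc, a)) is true, then b=12, then res=0, then (j=2), then res=-53, then (j=3), then res=-53, then returns 117
revised: tmp=20, then acc=80, then (!(abs(a) == max(acc, a))) is true, then b=16, then res=0, then (j=2), then res=-65, then (j=3), then res=-65, then returns 145
verdict: not equivalent; witness: a=-5, b=-4


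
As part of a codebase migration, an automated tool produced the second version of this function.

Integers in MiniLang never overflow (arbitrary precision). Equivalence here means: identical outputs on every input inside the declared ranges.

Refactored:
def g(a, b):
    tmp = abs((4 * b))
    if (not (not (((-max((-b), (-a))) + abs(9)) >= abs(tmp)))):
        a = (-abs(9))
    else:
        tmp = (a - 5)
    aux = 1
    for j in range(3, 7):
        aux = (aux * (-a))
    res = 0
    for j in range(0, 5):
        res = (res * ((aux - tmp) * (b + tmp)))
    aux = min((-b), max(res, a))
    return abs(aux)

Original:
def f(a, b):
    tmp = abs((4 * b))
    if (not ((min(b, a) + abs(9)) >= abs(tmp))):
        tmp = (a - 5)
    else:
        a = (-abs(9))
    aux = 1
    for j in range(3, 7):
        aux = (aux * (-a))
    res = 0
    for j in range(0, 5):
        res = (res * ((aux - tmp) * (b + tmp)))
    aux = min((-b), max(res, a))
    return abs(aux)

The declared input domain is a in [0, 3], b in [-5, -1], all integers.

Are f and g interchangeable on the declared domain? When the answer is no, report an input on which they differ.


This is a faithful refactor — boolean connective usage differs, min/max/abs usage differs, but the computed results match everywhere.
As a probe, take a=0, b=-2: f runs tmp := 8 | (not ((min(b, a) + abs(9)) >= abs(tmp))): true | tmp := -5 | aux := 1 | iter j=3: | aux := 0 | iter j=4: | aux := 0 | iter j=5: | aux := 0 | iter j=6: | aux := 0 | res := 0 | iter j=0: | res := 0 | iter j=1: | res := 0 | iter j=2: | res := 0 | iter j=3: | res := 0 | iter j=4: | res := 0 | aux := 0 | result 0; g runs tmp := 8 | (not (not (((-max((-b), (-a))) + abs(9)) >= abs(tmp)))): false | tmp := -5 | aux := 1 | iter j=3: | aux := 0 | iter j=4: | aux := 0 | iter j=5: | aux := 0 | iter j=6: | aux := 0 | res := 0 | iter j=0: | res := 0 | iter j=1: | res := 0 | iter j=2: | res := 0 | iter j=3: | res := 0 | iter j=4: | res := 0 | aux := 0 | result 0; both end at 0.
Sweeping the whole domain (20 inputs) finds no disagreement.
verdict: equivalent
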